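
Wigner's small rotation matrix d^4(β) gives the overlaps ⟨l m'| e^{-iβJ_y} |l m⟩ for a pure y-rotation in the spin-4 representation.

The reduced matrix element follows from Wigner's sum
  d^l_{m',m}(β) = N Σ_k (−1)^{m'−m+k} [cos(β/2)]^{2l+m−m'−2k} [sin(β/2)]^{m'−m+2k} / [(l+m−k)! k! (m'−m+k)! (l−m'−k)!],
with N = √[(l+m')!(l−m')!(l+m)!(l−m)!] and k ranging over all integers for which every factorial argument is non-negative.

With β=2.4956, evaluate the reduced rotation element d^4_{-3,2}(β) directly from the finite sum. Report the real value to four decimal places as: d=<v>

d^4_{-3,2}(β=2.4956) via Wigner's sum:
With c≡cos(β/2)=0.317409 and s≡sin(β/2)=0.948289, N=[1·5040·720·2]^{1/2}=2693.993318
k: max(0,(2)−(-3))=5 … min(4+(2),4−(-3))=6
  k=5: (−1)^0·2693.9933/(240)·0.3174^3·0.9483^5 = +0.275263
  k=6: (−1)^1·2693.9933/(720)·0.3174^1·0.9483^7 = -0.818969
d^4_{-3,2}(2.4956) = +0.275263 -0.818969 = -0.543707

d=-0.5437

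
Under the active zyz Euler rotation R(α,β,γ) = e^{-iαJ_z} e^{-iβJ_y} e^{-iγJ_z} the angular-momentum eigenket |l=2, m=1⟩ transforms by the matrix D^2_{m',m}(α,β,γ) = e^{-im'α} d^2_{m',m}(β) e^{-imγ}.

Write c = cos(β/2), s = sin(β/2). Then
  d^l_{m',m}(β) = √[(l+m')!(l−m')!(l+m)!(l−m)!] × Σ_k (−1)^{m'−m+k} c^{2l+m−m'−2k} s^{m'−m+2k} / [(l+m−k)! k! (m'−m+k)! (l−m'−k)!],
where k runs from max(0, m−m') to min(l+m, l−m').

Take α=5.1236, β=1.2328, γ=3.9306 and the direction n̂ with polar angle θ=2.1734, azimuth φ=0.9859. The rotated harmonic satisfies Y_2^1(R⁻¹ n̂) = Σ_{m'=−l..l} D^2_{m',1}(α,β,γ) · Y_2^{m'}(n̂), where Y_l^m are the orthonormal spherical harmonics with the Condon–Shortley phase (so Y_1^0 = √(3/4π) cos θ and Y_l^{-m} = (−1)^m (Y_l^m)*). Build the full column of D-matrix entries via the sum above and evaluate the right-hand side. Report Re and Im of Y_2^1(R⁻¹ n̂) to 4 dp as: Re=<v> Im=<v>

Need the full column D^2_{m',1} for m'=−2..2 at α=5.1236, β=1.2328, γ=3.9306.
cos(β/2)=0.815965, sin(β/2)=0.578101
d^2_{-2,1}: single k=3 term ⇒ +0.315292;  D = +0.315116+0.010533i
d^2_{-1,1}: k∈[2..3] ⇒ +0.667532 -0.111690 = +0.555842;  D = +0.205035+0.516644i
d^2_{0,1}: k∈[1..2] ⇒ +0.769297 -0.386153 = +0.383144;  D = -0.269944+0.271900i
d^2_{1,1}: k∈[0..1] ⇒ +0.443288 -0.667532 = -0.224244;  D = +0.209022+0.081211i
d^2_{2,1}: single k=0 term ⇒ -0.628128;  D = +0.025516+0.627610i
Y_2^{m'}(θ=2.1734,φ=0.9859) and Σ D·Y over m':
  (+0.3151+0.0105i)·(-0.1023-0.2414i)  (+0.2050+0.5166i)·(-0.1992+0.3008i)  (-0.2699+0.2719i)·(-0.0114+0.0000i)  (+0.2090+0.0812i)·(+0.1992+0.3008i)  (+0.0255+0.6276i)·(-0.1023+0.2414i)
Y_2^1(R⁻¹ n̂) = -0.359756-0.100509i

Re=-0.3598 Im=-0.1005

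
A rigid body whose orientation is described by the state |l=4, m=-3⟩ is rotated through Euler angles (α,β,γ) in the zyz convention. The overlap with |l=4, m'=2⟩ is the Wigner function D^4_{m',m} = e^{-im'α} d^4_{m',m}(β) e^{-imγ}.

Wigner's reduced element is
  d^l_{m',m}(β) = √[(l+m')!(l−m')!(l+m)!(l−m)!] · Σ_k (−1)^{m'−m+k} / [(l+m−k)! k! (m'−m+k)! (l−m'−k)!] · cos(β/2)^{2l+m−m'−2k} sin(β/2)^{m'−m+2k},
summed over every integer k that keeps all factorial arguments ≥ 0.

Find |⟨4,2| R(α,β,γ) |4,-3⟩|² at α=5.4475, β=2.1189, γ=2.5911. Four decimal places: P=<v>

Split into d^4_{2,-3}(β=2.1189) × two z-phases.
c=cos(2.1189/2)=0.489352, s=sin(2.1189/2)=0.872086; N=√[720·2·1·5040]=2693.993318
k∈{0,1} keeps every argument non-negative
  k=0: (−1)^5·2693.9933/(240)·0.4894^3·0.8721^5 = -0.663509
  k=1: (−1)^6·2693.9933/(720)·0.4894^1·0.8721^7 = +0.702428
d^4_{2,-3}(2.1189) = -0.663509 +0.702428 = +0.038920
|D^4_{2,-3}|² = |d^4_{2,-3}(β)|² = (+0.038920)² = 0.001515 (the z-rotation phases have unit modulus)

P=0.0015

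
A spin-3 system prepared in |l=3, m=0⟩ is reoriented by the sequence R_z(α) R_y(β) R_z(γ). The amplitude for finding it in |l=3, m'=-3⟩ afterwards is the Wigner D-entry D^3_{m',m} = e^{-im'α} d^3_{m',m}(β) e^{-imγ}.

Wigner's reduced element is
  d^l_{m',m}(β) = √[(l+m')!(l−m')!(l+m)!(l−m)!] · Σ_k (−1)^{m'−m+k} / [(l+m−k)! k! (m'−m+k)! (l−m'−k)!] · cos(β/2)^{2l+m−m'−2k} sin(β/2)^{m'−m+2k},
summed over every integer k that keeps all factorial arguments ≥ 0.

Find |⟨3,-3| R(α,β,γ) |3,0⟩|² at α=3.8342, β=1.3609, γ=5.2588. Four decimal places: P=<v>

P=0.2735

First d^3_{-3,0}(β=1.3609), then the phase factors e^{-i(-3)α} and e^{-i(0)γ}:
With c≡cos(β/2)=0.777290 and s≡sin(β/2)=0.629143, N=[1·720·6·6]^{1/2}=160.996894
The bounds max(0,m−m')=3 and min(l+m,l−m')=3 give 1 term
  k=3: (−1)^0·160.9969/(36)·0.7773^3·0.6291^3 = +0.523012
d^3_{-3,0}(1.3609) = +0.523012
|D^3_{-3,0}|² = |d^3_{-3,0}(β)|² = (+0.523012)² = 0.273541 (the z-rotation phases have unit modulus)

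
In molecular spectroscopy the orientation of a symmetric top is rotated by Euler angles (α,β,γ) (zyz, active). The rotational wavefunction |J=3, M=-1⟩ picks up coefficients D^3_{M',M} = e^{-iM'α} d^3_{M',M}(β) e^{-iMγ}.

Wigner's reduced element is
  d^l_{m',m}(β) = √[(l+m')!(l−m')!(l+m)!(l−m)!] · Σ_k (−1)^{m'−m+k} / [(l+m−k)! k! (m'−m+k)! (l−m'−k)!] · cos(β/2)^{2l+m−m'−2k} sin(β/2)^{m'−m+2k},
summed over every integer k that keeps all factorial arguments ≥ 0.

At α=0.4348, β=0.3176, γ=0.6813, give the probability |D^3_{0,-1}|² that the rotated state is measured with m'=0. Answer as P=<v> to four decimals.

P=0.2256

First d^3_{0,-1}(β=0.3176), then the phase factors e^{-i(0)α} and e^{-i(-1)γ}:
Half-angle: c=0.987418, s=0.158133. N=√(6·6·2·24)=41.569219
Admissible k: 0..2 (factorial args all ≥0)
  k=0: (−1)^1·41.5692/(12)·0.9874^5·0.1581^1 = -0.514184
  k=1: (−1)^2·41.5692/(4)·0.9874^3·0.1581^3 = +0.039563
  k=2: (−1)^3·41.5692/(12)·0.9874^1·0.1581^5 = -0.000338
d^3_{0,-1}(0.3176) = -0.514184 +0.039563 -0.000338 = -0.474960
|D^3_{0,-1}|² = |d^3_{0,-1}(β)|² = (-0.474960)² = 0.225587 (the z-rotation phases have unit modulus)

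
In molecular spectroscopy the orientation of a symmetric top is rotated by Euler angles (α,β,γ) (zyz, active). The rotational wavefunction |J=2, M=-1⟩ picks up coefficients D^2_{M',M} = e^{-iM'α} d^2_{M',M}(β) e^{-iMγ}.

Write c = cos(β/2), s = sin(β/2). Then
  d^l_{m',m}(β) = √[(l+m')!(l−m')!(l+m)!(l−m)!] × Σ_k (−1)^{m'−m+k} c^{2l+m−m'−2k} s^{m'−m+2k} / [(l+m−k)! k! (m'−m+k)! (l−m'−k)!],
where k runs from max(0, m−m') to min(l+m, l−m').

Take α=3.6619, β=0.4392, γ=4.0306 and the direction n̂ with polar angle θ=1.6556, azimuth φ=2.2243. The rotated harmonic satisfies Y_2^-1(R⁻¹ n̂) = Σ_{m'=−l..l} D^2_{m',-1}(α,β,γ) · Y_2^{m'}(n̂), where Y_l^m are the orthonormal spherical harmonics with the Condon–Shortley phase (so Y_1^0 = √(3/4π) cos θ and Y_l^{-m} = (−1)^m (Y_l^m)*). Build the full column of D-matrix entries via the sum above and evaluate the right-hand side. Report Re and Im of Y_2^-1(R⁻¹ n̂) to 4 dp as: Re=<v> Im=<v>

Need the full column D^2_{m',-1} for m'=−2..2 at α=3.6619, β=0.4392, γ=4.0306.
cos(β/2)=0.975985, sin(β/2)=0.217839
d^2_{-2,-1}: single k=1 term ⇒ +0.405037;  D = +0.142239-0.379240i
d^2_{-1,-1}: k∈[0..1] ⇒ +0.907344 -0.135606 = +0.771738;  D = +0.124081+0.761698i
d^2_{0,-1}: k∈[0..1] ⇒ -0.496067 +0.024713 = -0.471354;  D = +0.297040+0.365981i
d^2_{1,-1}: k∈[0..1] ⇒ +0.135606 -0.002252 = +0.133354;  D = +0.124392+0.048061i
d^2_{2,-1}: single k=0 term ⇒ -0.020178;  D = +0.019947-0.003047i
Y_2^{m'}(θ=1.6556,φ=2.2243) and Σ D·Y over m':
  (+0.1422-0.3792i)·(-0.1000+0.3702i)  (+0.1241+0.7617i)·(+0.0396+0.0518i)  (+0.2970+0.3660i)·(-0.3086+0.0000i)  (+0.1244+0.0481i)·(-0.0396+0.0518i)  (+0.0199-0.0030i)·(-0.1000-0.3702i)
Y_2^-1(R⁻¹ n̂) = -0.010536+0.011712i

Re=-0.0105 Im=0.0117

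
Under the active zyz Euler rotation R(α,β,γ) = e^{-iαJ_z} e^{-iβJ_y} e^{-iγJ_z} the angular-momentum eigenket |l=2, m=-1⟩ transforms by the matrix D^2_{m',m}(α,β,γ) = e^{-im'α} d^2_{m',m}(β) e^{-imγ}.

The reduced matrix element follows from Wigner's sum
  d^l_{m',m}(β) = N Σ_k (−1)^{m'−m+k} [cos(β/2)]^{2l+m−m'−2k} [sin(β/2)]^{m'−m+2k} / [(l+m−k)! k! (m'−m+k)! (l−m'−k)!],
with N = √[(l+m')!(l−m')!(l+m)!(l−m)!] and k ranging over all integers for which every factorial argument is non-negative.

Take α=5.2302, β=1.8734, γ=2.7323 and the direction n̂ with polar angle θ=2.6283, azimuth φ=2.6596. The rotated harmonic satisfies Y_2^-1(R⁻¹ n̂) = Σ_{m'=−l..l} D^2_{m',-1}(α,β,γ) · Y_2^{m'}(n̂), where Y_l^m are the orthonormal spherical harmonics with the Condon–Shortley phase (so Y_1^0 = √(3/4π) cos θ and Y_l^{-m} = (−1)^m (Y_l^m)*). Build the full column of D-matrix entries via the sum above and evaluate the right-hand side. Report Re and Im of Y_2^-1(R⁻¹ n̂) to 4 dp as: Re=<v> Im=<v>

Need the full column D^2_{m',-1} for m'=−2..2 at α=5.2302, β=1.8734, γ=2.7323.
cos(β/2)=0.592450, sin(β/2)=0.805607
d^2_{-2,-1}: single k=1 term ⇒ +0.335049;  D = +0.271451+0.196397i
d^2_{-1,-1}: k∈[0..1] ⇒ +0.123199 -0.683394 = -0.560195;  D = +0.060672-0.556900i
d^2_{0,-1}: k∈[0..1] ⇒ -0.410349 +0.758748 = +0.348399;  D = -0.319622+0.138649i
d^2_{1,-1}: k∈[0..1] ⇒ +0.683394 -0.421205 = +0.262189;  D = -0.209721-0.157353i
d^2_{2,-1}: single k=0 term ⇒ -0.619515;  D = -0.077780+0.614613i
Y_2^{m'}(θ=2.6283,φ=2.6596) and Σ D·Y over m':
  (+0.2715+0.1964i)·(+0.0531+0.0765i)  (+0.0607-0.5569i)·(+0.2928+0.1532i)  (-0.3196+0.1386i)·(+0.4026+0.0000i)  (-0.2097-0.1574i)·(-0.2928+0.1532i)  (-0.0778+0.6146i)·(+0.0531-0.0765i)
Y_2^-1(R⁻¹ n̂) = +0.102188-0.014207i

Re=0.1022 Im=-0.0142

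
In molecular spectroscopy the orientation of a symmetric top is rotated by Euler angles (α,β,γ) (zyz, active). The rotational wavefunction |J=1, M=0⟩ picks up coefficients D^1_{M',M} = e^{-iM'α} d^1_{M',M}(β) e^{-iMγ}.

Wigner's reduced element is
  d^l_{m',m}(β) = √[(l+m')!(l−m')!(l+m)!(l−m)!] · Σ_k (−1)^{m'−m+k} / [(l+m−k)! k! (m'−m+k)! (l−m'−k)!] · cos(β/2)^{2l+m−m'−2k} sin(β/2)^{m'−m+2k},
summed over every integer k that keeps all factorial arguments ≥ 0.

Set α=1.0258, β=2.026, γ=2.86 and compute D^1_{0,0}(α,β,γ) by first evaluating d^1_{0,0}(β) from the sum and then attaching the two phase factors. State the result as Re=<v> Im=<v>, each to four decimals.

Re=-0.4396 Im=0.0000

D^1_{0,0}(1.0258,2.026,2.86) = e^{-i·0·1.0258}·d^1_{0,0}(2.026)·e^{-i·0·2.86}. Compute d first:
c=cos(2.026/2)=0.529318, s=sin(2.026/2)=0.848424; N=√[1·1·1·1]=1.000000
k: max(0,(0)−(0))=0 … min(1+(0),1−(0))=1
  k=0: (−1)^0·1.0000/(1)·0.5293^2·0.8484^0 = +0.280177
  k=1: (−1)^1·1.0000/(1)·0.5293^0·0.8484^2 = -0.719823
d^1_{0,0}(2.026) = +0.280177 -0.719823 = -0.439645
D = (+1.000000+0.000000i)·(-0.439645)·(+1.000000+0.000000i) = -0.439645+0.000000i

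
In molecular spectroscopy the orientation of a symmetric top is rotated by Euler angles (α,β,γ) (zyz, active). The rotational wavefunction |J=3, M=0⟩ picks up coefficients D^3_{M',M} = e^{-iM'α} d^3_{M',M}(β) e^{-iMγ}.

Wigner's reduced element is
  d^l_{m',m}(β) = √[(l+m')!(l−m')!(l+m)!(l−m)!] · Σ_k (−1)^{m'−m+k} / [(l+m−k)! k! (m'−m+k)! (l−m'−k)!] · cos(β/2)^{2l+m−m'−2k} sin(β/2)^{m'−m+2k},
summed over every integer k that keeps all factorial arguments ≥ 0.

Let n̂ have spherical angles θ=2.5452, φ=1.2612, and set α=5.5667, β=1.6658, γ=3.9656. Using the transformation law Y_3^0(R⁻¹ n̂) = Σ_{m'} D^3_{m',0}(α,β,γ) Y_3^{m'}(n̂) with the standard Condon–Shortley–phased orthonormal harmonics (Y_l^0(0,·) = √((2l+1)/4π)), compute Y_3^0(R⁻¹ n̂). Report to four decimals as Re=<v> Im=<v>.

Need the full column D^3_{m',0} for m'=−3..3 at α=5.5667, β=1.6658, γ=3.9656.
cos(β/2)=0.672733, sin(β/2)=0.739885
d^3_{-3,0}: single k=3 term ⇒ +0.551488;  D = -0.301610-0.461704i
d^3_{-2,0}: k∈[2..3] ⇒ +0.614130 -0.742855 = -0.128725;  D = -0.017685+0.127504i
d^3_{-1,0}: k∈[1..3] ⇒ +0.353158 -1.281543 +0.516720 = -0.411665;  D = -0.310445+0.270356i
d^3_{0,0}: k∈[0..3] ⇒ +0.092695 -1.009118 +1.220635 -0.164054 = +0.140157;  D = +0.140157+0.000000i
d^3_{1,0}: k∈[0..2] ⇒ -0.353158 +1.281543 -0.516720 = +0.411665;  D = +0.310445+0.270356i
d^3_{2,0}: k∈[0..1] ⇒ +0.614130 -0.742855 = -0.128725;  D = -0.017685-0.127504i
d^3_{3,0}: single k=0 term ⇒ -0.551488;  D = +0.301610-0.461704i
Y_3^{m'}(θ=2.5452,φ=1.2612) and Σ D·Y over m':
  (-0.3016-0.4617i)·(-0.0592+0.0443i)  (-0.0177+0.1275i)·(+0.2172+0.1548i)  (-0.3104+0.2704i)·(+0.1340-0.4189i)  (+0.1402+0.0000i)·(-0.1305+0.0000i)  (+0.3104+0.2704i)·(-0.1340-0.4189i)  (-0.0177-0.1275i)·(+0.2172-0.1548i)  (+0.3016-0.4617i)·(+0.0592+0.0443i)
Y_3^0(R⁻¹ n̂) = +0.154428+0.000000i

Re=0.1544 Im=0.0000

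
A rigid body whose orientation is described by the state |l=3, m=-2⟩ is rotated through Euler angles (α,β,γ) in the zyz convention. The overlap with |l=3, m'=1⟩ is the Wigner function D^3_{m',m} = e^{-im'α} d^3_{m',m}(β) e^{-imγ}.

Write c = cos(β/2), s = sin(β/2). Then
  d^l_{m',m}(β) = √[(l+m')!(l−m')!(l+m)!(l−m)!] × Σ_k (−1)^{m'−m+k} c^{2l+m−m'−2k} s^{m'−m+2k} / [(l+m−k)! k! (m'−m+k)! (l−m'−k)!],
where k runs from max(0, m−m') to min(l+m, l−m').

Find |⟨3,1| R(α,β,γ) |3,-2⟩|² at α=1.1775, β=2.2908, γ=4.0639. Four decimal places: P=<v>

P=0.2327

D^3_{1,-2}(1.1775,2.2908,4.0639) = e^{-i·1·1.1775}·d^3_{1,-2}(2.2908)·e^{-i·-2·4.0639}. Compute d first:
c=cos(2.2908/2)=0.412682, s=sin(2.2908/2)=0.910875; N=√[24·2·1·120]=75.894664
k∈{0,1} keeps every argument non-negative
  k=0: (−1)^3·75.8947/(12)·0.4127^3·0.9109^3 = -0.335933
  k=1: (−1)^4·75.8947/(24)·0.4127^1·0.9109^5 = +0.818295
d^3_{1,-2}(2.2908) = -0.335933 +0.818295 = +0.482362
|D^3_{1,-2}|² = |d^3_{1,-2}(β)|² = (+0.482362)² = 0.232673 (the z-rotation phases have unit modulus)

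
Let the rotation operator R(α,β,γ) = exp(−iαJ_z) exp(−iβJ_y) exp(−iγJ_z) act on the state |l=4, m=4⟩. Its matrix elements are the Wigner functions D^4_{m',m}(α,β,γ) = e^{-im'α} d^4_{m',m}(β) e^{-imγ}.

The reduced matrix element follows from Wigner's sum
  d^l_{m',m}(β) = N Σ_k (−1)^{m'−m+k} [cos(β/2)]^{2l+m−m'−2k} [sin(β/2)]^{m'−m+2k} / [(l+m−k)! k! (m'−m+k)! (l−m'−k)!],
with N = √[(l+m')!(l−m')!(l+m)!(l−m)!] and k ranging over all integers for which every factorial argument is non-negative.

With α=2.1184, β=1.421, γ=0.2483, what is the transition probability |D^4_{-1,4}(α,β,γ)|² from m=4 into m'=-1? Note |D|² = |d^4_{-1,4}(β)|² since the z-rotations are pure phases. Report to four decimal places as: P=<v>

P=0.1480

First d^4_{-1,4}(β=1.421), then the phase factors e^{-i(-1)α} and e^{-i(4)γ}:
c=cos(1.421/2)=0.758036, s=sin(1.421/2)=0.652213; N=√[6·120·40320·1]=5387.986637
The bounds max(0,m−m')=5 and min(l+m,l−m')=5 give 1 term
  k=5: (−1)^0·5387.9866/(720)·0.7580^3·0.6522^5 = +0.384689
d^4_{-1,4}(1.421) = +0.384689
|D^4_{-1,4}|² = |d^4_{-1,4}(β)|² = (+0.384689)² = 0.147986 (the z-rotation phases have unit modulus)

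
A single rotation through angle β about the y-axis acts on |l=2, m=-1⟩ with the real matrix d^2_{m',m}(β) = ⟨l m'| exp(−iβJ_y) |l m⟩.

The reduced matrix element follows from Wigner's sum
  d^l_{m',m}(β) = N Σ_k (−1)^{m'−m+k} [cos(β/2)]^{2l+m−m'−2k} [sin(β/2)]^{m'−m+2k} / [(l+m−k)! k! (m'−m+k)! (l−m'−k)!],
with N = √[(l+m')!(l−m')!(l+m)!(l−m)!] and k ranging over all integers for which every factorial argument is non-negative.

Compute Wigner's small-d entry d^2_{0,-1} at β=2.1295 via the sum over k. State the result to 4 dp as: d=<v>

d^2_{0,-1}(β=2.1295) via Wigner's sum:
Half-angle: c=0.484723, s=0.874668. N=√(2·2·1·6)=4.898979
The bounds max(0,m−m')=0 and min(l+m,l−m')=1 give 2 terms
  k=0: (−1)^1·4.8990/(2)·0.4847^3·0.8747^1 = -0.244005
  k=1: (−1)^2·4.8990/(2)·0.4847^1·0.8747^3 = +0.794508
d^2_{0,-1}(2.1295) = -0.244005 +0.794508 = +0.550503

d=0.5505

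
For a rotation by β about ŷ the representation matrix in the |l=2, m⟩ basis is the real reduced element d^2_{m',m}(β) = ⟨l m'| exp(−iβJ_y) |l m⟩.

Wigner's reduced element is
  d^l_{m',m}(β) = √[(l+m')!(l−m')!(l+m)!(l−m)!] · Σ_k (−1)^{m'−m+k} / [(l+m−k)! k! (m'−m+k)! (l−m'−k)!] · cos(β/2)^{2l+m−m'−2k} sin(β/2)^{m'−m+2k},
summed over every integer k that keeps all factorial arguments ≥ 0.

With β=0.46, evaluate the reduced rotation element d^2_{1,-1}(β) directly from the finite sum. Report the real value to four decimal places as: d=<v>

d=0.1451

d^2_{1,-1}(β=0.46) via Wigner's sum:
c=cos(0.46/2)=0.973666, s=sin(0.46/2)=0.227978; N=√[6·1·1·6]=6.000000
k: max(0,(-1)−(1))=0 … min(2+(-1),2−(1))=1
  k=0: (−1)^2·6.0000/(2)·0.9737^2·0.2280^2 = +0.147817
  k=1: (−1)^3·6.0000/(6)·0.9737^0·0.2280^4 = -0.002701
d^2_{1,-1}(0.46) = +0.147817 -0.002701 = +0.145116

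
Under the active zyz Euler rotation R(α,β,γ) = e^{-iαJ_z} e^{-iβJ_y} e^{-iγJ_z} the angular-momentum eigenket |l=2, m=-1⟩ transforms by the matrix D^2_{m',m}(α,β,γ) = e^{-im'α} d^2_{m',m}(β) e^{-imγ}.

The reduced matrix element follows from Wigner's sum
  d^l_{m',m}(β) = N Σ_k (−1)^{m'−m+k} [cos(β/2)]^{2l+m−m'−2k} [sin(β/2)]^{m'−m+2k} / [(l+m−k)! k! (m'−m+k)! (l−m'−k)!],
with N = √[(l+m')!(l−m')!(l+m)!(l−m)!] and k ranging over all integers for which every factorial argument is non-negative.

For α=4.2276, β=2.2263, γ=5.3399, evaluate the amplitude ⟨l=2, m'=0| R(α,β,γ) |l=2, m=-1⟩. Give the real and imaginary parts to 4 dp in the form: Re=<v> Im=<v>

First d^2_{0,-1}(β=2.2263), then the phase factors e^{-i(0)α} and e^{-i(-1)γ}:
Half-angle: c=0.441838, s=0.897095. N=√(2·2·1·6)=4.898979
k: max(0,(-1)−(0))=0 … min(2+(-1),2−(0))=1
  k=0: (−1)^1·4.8990/(2)·0.4418^3·0.8971^1 = -0.189541
  k=1: (−1)^2·4.8990/(2)·0.4418^1·0.8971^3 = +0.781365
d^2_{0,-1}(2.2263) = -0.189541 +0.781365 = +0.591824
Phases: e^{-i·(0)·4.2276}=+1.000000+0.000000i, e^{-i·(-1)·5.3399}=+0.587132-0.809491i ⇒ D=+0.347479-0.479076i

Re=0.3475 Im=-0.4791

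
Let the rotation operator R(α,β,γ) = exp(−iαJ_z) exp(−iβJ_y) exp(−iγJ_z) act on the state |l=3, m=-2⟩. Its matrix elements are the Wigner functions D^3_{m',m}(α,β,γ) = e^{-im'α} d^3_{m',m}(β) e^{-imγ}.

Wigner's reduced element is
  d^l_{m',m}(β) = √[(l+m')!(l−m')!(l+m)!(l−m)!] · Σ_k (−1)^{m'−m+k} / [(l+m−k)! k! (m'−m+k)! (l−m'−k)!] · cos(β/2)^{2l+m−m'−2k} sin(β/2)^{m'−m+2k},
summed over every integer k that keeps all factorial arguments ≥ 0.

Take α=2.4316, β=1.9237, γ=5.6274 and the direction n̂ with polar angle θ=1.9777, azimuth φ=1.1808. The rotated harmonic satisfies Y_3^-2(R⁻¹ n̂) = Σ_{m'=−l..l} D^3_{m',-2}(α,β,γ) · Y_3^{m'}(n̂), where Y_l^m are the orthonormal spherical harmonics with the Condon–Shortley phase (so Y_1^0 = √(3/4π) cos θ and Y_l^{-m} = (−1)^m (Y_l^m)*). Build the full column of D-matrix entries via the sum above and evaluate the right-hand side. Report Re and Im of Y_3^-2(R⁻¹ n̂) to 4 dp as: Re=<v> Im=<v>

Need the full column D^3_{m',-2} for m'=−3..3 at α=2.4316, β=1.9237, γ=5.6274.
cos(β/2)=0.572004, sin(β/2)=0.820251
d^3_{-3,-2}: single k=1 term ⇒ +0.123031;  D = +0.117538-0.036353i
d^3_{-2,-2}: k∈[0..1] ⇒ +0.035026 -0.360129 = -0.325103;  D = +0.298154+0.129600i
d^3_{-1,-2}: k∈[0..1] ⇒ -0.158833 +0.653231 = +0.494398;  D = +0.215387+0.445014i
d^3_{0,-2}: k∈[0..1] ⇒ +0.394502 -0.811233 = -0.416731;  D = -0.106822+0.402807i
d^3_{1,-2}: k∈[0..1] ⇒ -0.653231 +0.671635 = +0.018404;  D = -0.015173+0.010415i
d^3_{2,-2}: k∈[0..1] ⇒ +0.740551 -0.304566 = +0.435985;  D = +0.433425+0.047175i
d^3_{3,-2}: single k=0 term ⇒ -0.520246;  D = +0.355528+0.379810i
Y_3^{m'}(θ=1.9777,φ=1.1808) and Σ D·Y over m':
  (+0.1175-0.0364i)·(-0.2975+0.1261i)  (+0.2982+0.1296i)·(+0.2425+0.2399i)  (+0.2154+0.4450i)·(-0.0245+0.0595i)  (-0.1068+0.4028i)·(+0.3274+0.0000i)  (-0.0152+0.0104i)·(+0.0245+0.0595i)  (+0.4334+0.0472i)·(+0.2425-0.2399i)  (+0.3555+0.3798i)·(+0.2975+0.1261i)
Y_3^-2(R⁻¹ n̂) = +0.117422+0.327049i

Re=0.1174 Im=0.3270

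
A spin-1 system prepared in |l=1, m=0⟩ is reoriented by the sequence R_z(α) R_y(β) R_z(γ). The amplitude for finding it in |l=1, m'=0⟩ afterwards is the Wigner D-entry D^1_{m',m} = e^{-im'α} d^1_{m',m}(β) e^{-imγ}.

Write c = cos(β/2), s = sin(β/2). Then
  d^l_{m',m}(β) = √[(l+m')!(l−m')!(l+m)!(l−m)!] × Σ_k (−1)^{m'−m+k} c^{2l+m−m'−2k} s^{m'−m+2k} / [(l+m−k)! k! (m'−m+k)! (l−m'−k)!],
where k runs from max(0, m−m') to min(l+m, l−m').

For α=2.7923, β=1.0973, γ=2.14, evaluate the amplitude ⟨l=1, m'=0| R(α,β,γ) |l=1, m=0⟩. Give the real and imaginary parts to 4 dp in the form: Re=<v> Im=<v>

Re=0.4560 Im=0.0000

Split into d^1_{0,0}(β=1.0973) × two z-phases.
With c≡cos(β/2)=0.853229 and s≡sin(β/2)=0.521536, N=[1·1·1·1]^{1/2}=1.000000
k: max(0,(0)−(0))=0 … min(1+(0),1−(0))=1
  k=0: (−1)^0·1.0000/(1)·0.8532^2·0.5215^0 = +0.728000
  k=1: (−1)^1·1.0000/(1)·0.8532^0·0.5215^2 = -0.272000
d^1_{0,0}(1.0973) = +0.728000 -0.272000 = +0.456001
Attach z-rotation phases: D = e^{-i(0)(2.7923)}·(+0.456001)·e^{-i(0)(2.14)} = +0.456001+0.000000i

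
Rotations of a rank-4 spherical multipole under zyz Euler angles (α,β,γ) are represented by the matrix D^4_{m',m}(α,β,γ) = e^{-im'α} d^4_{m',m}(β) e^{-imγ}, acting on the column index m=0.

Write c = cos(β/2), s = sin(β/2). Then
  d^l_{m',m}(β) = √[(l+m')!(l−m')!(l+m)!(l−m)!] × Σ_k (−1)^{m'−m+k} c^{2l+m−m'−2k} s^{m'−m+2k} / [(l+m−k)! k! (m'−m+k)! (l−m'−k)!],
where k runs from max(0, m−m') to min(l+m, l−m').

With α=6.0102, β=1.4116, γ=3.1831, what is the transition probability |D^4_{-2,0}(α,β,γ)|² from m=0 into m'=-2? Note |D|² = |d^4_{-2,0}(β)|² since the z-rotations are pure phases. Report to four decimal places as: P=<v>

P=0.1008

First d^4_{-2,0}(β=1.4116), then the phase factors e^{-i(-2)α} and e^{-i(0)γ}:
With c≡cos(β/2)=0.761093 and s≡sin(β/2)=0.648643, N=[2·720·24·24]^{1/2}=910.735966
k∈{2,3,4} keeps every argument non-negative
  k=2: (−1)^0·910.7360/(96)·0.7611^6·0.6486^2 = +0.775816
  k=3: (−1)^1·910.7360/(36)·0.7611^4·0.6486^4 = -1.502669
  k=4: (−1)^2·910.7360/(96)·0.7611^2·0.6486^6 = +0.409290
d^4_{-2,0}(1.4116) = +0.775816 -1.502669 +0.409290 = -0.317564
|D^4_{-2,0}|² = |d^4_{-2,0}(β)|² = (-0.317564)² = 0.100847 (the z-rotation phases have unit modulus)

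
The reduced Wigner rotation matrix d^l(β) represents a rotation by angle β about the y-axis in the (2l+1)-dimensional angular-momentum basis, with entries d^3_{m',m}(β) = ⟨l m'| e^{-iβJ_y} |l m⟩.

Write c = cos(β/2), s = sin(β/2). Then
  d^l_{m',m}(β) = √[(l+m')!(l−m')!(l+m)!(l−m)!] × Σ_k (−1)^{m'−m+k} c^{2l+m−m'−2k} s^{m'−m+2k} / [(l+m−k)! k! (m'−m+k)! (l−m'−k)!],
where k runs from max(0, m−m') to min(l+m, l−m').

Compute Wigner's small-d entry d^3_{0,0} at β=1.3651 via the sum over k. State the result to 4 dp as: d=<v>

d=-0.2851

d^3_{0,0}(β=1.3651) via Wigner's sum:
With c≡cos(β/2)=0.775967 and s≡sin(β/2)=0.630774, N=[6·6·6·6]^{1/2}=36.000000
k: max(0,(0)−(0))=0 … min(3+(0),3−(0))=3
  k=0: (−1)^0·36.0000/(36)·0.7760^6·0.6308^0 = +0.218303
  k=1: (−1)^1·36.0000/(4)·0.7760^4·0.6308^2 = -1.298262
  k=2: (−1)^2·36.0000/(4)·0.7760^2·0.6308^4 = +0.857874
  k=3: (−1)^3·36.0000/(36)·0.7760^0·0.6308^6 = -0.062986
d^3_{0,0}(1.3651) = +0.218303 -1.298262 +0.857874 -0.062986 = -0.285071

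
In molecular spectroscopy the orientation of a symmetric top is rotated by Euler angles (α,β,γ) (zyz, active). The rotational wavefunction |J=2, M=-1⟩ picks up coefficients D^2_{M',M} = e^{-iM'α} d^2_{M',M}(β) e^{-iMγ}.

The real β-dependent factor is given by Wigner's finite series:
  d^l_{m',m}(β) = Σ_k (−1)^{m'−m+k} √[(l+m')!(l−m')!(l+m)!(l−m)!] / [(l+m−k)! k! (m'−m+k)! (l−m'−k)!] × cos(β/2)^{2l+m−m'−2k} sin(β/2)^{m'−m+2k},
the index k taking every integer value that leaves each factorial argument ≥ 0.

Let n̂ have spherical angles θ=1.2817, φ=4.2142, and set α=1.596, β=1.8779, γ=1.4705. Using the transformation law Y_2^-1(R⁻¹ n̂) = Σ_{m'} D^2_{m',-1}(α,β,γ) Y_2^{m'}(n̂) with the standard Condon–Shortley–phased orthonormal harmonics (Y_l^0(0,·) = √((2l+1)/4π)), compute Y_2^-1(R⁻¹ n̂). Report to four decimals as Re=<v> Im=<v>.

Re=-0.3217 Im=0.0465

Need the full column D^2_{m',-1} for m'=−2..2 at α=1.596, β=1.8779, γ=1.4705.
cos(β/2)=0.590636, sin(β/2)=0.806938
d^2_{-2,-1}: single k=1 term ⇒ +0.332529;  D = -0.016583-0.332115i
d^2_{-1,-1}: k∈[0..1] ⇒ +0.121697 -0.681461 = -0.559765;  D = +0.558187-0.041995i
d^2_{0,-1}: k∈[0..1] ⇒ -0.407263 +0.760180 = +0.352917;  D = +0.035337+0.351143i
d^2_{1,-1}: k∈[0..1] ⇒ +0.681461 -0.423996 = +0.257466;  D = +0.255441-0.032227i
d^2_{2,-1}: single k=0 term ⇒ -0.620684;  D = +0.093186+0.613649i
Y_2^{m'}(θ=1.2817,φ=4.2142) and Σ D·Y over m':
  (-0.0166-0.3321i)·(-0.1928-0.2979i)  (+0.5582-0.0420i)·(-0.1009+0.1854i)  (+0.0353+0.3511i)·(-0.2385+0.0000i)  (+0.2554-0.0322i)·(+0.1009+0.1854i)  (+0.0932+0.6136i)·(-0.1928+0.2979i)
Y_2^-1(R⁻¹ n̂) = -0.321740+0.046539i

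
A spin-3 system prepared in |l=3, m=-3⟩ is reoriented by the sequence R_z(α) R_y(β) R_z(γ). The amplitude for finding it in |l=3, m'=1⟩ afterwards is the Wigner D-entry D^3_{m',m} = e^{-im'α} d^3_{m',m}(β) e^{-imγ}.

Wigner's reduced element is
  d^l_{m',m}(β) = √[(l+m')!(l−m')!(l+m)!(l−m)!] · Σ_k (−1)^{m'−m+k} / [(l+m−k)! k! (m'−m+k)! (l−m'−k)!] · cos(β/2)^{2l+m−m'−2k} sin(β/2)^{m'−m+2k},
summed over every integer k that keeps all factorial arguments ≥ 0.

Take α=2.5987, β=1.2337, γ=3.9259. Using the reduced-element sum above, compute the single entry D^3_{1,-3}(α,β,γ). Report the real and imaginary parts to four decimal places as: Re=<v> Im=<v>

First d^3_{1,-3}(β=1.2337), then the phase factors e^{-i(1)α} and e^{-i(-3)γ}:
With c≡cos(β/2)=0.815705 and s≡sin(β/2)=0.578469, N=[24·2·1·720]^{1/2}=185.903201
k∈{0} keeps every argument non-negative
  k=0: (−1)^4·185.9032/(48)·0.8157^2·0.5785^4 = +0.288556
d^3_{1,-3}(1.2337) = +0.288556
Attach z-rotation phases: D = e^{-i(1)(2.5987)}·(+0.288556)·e^{-i(-3)(3.9259)} = -0.279885+0.070209i

Re=-0.2799 Im=0.0702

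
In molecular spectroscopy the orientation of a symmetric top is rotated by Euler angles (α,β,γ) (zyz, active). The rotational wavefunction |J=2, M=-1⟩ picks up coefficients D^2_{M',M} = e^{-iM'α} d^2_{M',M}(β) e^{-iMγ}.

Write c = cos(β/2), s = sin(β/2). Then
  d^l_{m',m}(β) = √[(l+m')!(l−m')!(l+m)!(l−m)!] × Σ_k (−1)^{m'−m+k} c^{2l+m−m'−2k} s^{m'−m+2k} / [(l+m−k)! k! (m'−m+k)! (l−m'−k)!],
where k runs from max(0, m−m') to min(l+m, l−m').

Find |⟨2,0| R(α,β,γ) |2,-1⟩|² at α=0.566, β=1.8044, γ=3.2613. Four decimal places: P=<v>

P=0.0761

First d^2_{0,-1}(β=1.8044), then the phase factors e^{-i(0)α} and e^{-i(-1)γ}:
c=cos(1.8044/2)=0.619885, s=sin(1.8044/2)=0.784693; N=√[2·2·1·6]=4.898979
k∈{0,1} keeps every argument non-negative
  k=0: (−1)^1·4.8990/(2)·0.6199^3·0.7847^1 = -0.457835
  k=1: (−1)^2·4.8990/(2)·0.6199^1·0.7847^3 = +0.733644
d^2_{0,-1}(1.8044) = -0.457835 +0.733644 = +0.275809
|D^2_{0,-1}|² = |d^2_{0,-1}(β)|² = (+0.275809)² = 0.076071 (the z-rotation phases have unit modulus)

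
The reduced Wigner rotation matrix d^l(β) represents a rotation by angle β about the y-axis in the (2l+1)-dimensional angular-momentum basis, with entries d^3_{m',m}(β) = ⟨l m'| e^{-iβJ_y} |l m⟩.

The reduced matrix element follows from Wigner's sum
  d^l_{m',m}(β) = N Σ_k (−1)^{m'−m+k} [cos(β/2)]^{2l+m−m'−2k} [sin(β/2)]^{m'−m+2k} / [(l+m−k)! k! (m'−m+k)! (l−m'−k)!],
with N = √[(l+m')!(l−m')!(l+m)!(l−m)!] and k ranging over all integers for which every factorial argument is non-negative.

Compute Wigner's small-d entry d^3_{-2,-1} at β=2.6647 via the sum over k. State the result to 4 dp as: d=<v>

d=-0.0742

d^3_{-2,-1}(β=2.6647) via Wigner's sum:
Half-angle: c=0.236193, s=0.971706. N=√(1·120·2·24)=75.894664
k∈{1,2} keeps every argument non-negative
  k=1: (−1)^0·75.8947/(24)·0.2362^5·0.9717^1 = +0.002259
  k=2: (−1)^1·75.8947/(12)·0.2362^3·0.9717^3 = -0.076460
d^3_{-2,-1}(2.6647) = +0.002259 -0.076460 = -0.074202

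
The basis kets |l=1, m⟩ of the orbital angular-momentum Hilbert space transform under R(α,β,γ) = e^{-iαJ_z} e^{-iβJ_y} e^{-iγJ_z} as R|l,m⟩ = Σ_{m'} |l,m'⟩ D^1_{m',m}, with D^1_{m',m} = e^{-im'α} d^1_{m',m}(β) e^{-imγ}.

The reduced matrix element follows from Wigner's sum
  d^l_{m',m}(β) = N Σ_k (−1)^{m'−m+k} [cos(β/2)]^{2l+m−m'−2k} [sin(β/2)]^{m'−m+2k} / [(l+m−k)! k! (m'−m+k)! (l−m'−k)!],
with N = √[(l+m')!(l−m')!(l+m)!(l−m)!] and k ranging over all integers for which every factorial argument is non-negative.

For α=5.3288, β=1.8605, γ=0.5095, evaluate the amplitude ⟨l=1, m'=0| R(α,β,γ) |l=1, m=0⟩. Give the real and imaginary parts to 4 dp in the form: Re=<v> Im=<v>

D^1_{0,0}(5.3288,1.8605,0.5095) = e^{-i·0·5.3288}·d^1_{0,0}(1.8605)·e^{-i·0·0.5095}. Compute d first:
Half-angle: c=0.597634, s=0.801769. N=√(1·1·1·1)=1.000000
k∈{0,1} keeps every argument non-negative
  k=0: (−1)^0·1.0000/(1)·0.5976^2·0.8018^0 = +0.357166
  k=1: (−1)^1·1.0000/(1)·0.5976^0·0.8018^2 = -0.642834
d^1_{0,0}(1.8605) = +0.357166 -0.642834 = -0.285668
Attach z-rotation phases: D = e^{-i(0)(5.3288)}·(-0.285668)·e^{-i(0)(0.5095)} = -0.285668+0.000000i

Re=-0.2857 Im=0.0000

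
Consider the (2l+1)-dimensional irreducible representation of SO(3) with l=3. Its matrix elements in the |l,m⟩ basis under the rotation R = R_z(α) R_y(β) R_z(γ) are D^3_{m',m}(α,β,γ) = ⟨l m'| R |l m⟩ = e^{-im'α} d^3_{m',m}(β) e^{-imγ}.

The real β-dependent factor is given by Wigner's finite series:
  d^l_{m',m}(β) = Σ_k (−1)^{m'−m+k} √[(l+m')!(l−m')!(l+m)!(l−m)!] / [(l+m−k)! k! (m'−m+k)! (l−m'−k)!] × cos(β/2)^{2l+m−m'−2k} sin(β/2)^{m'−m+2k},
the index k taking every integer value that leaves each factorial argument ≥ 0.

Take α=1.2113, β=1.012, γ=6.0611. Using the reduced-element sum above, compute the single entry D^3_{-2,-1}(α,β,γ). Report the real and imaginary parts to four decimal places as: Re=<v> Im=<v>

Re=-0.1783 Im=0.2448

First d^3_{-2,-1}(β=1.012), then the phase factors e^{-i(-2)α} and e^{-i(-1)γ}:
c=cos(1.012/2)=0.874690, s=sin(1.012/2)=0.484682; N=√[1·120·2·24]=75.894664
Admissible k: 1..2 (factorial args all ≥0)
  k=1: (−1)^0·75.8947/(24)·0.8747^5·0.4847^1 = +0.784745
  k=2: (−1)^1·75.8947/(12)·0.8747^3·0.4847^3 = -0.481908
d^3_{-2,-1}(1.012) = +0.784745 -0.481908 = +0.302837
Attach z-rotation phases: D = e^{-i(-2)(1.2113)}·(+0.302837)·e^{-i(-1)(6.0611)} = -0.178346+0.244751i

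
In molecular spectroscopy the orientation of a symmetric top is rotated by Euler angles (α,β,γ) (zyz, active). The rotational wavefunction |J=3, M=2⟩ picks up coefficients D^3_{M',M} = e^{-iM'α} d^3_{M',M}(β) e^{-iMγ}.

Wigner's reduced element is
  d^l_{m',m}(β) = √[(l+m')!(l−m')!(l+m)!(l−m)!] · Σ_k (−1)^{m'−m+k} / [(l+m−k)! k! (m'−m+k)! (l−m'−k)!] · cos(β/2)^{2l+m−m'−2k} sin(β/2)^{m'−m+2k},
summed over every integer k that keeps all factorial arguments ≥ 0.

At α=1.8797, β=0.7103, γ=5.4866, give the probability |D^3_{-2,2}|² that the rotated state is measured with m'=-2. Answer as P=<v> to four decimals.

P=0.0039

First d^3_{-2,2}(β=0.7103), then the phase factors e^{-i(-2)α} and e^{-i(2)γ}:
Half-angle: c=0.937594, s=0.347731. N=√(1·120·120·1)=120.000000
k: max(0,(2)−(-2))=4 … min(3+(2),3−(-2))=5
  k=4: (−1)^0·120.0000/(24)·0.9376^2·0.3477^4 = +0.064265
  k=5: (−1)^1·120.0000/(120)·0.9376^0·0.3477^6 = -0.001768
d^3_{-2,2}(0.7103) = +0.064265 -0.001768 = +0.062497
|D^3_{-2,2}|² = |d^3_{-2,2}(β)|² = (+0.062497)² = 0.003906 (the z-rotation phases have unit modulus)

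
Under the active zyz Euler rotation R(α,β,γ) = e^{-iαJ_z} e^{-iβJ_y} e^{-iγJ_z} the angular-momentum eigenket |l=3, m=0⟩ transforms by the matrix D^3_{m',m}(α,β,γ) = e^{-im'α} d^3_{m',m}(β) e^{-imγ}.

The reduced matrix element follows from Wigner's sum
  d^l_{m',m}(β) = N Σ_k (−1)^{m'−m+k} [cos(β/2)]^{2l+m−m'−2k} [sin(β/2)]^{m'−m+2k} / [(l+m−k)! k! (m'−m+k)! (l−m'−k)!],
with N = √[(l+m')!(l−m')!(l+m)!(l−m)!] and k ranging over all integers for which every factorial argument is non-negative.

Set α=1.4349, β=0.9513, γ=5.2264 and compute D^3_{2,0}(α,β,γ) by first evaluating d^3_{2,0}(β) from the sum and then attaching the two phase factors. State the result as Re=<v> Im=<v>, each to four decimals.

D^3_{2,0}(1.4349,0.9513,5.2264) = e^{-i·2·1.4349}·d^3_{2,0}(0.9513)·e^{-i·0·5.2264}. Compute d first:
c=cos(0.9513/2)=0.888995, s=sin(0.9513/2)=0.457916; N=√[120·1·6·6]=65.726707
Admissible k: 0..1 (factorial args all ≥0)
  k=0: (−1)^2·65.7267/(12)·0.8890^4·0.4579^2 = +0.717349
  k=1: (−1)^3·65.7267/(12)·0.8890^2·0.4579^4 = -0.190329
d^3_{2,0}(0.9513) = +0.717349 -0.190329 = +0.527021
D = (-0.963291-0.268459i)·(+0.527021)·(+1.000000+0.000000i) = -0.507674-0.141483i

Re=-0.5077 Im=-0.1415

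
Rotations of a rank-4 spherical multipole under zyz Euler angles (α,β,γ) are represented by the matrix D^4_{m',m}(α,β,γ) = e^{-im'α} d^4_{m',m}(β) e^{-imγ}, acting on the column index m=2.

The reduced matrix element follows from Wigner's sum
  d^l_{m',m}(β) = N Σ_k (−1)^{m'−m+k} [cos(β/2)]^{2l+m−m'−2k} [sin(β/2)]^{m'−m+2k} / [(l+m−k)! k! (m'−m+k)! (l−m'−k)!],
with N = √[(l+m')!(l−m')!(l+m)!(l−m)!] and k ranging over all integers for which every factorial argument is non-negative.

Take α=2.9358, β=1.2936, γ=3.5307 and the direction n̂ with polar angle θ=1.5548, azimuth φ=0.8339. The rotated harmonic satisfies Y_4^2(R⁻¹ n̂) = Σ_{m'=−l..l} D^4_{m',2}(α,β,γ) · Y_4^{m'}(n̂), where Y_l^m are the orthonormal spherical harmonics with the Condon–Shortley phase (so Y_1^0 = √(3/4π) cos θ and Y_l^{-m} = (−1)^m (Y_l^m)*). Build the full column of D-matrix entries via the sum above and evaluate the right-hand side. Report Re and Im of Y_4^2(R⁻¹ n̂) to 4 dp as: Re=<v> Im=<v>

Need the full column D^4_{m',2} for m'=−4..4 at α=2.9358, β=1.2936, γ=3.5307.
cos(β/2)=0.798016, sin(β/2)=0.602636
d^4_{-4,2}: single k=6 term ⇒ +0.161411;  D = -0.004937-0.161335i
d^4_{-3,2}: k∈[5..6] ⇒ +0.453414 -0.086191 = +0.367224;  D = -0.064010+0.361602i
d^4_{-2,2}: k∈[4..6] ⇒ +0.802340 -0.366045 +0.017396 = +0.453690;  D = +0.168703-0.421158i
d^4_{-1,2}: k∈[3..5] ⇒ +1.001702 -0.856873 +0.097731 = +0.242561;  D = -0.134303+0.201986i
d^4_{0,2}: k∈[2..4] ⇒ +0.889819 -1.353184 +0.289384 = -0.173981;  D = -0.123904+0.122136i
d^4_{1,2}: k∈[1..3] ⇒ +0.526955 -1.502554 +0.571249 = -0.404350;  D = +0.339893-0.219024i
d^4_{2,2}: k∈[0..2] ⇒ +0.164473 -1.125542 +0.802340 = -0.158730;  D = -0.148181+0.056900i
d^4_{3,2}: k∈[0..1] ⇒ -0.464731 +0.795077 = +0.330346;  D = -0.326082+0.052903i
d^4_{4,2}: single k=0 term ⇒ +0.496317;  D = +0.495816+0.022305i
Y_4^{m'}(θ=1.5548,φ=0.8339) and Σ D·Y over m':
  (-0.0049-0.1613i)·(-0.4340+0.0853i)  (-0.0640+0.3616i)·(-0.0161-0.0120i)  (+0.1687-0.4212i)·(+0.0323+0.3323i)  (-0.1343+0.2020i)·(-0.0152+0.0168i)  (-0.1239+0.1221i)·(+0.3165+0.0000i)  (+0.3399-0.2190i)·(+0.0152+0.0168i)  (-0.1482+0.0569i)·(+0.0323-0.3323i)  (-0.3261+0.0529i)·(+0.0161-0.0120i)  (+0.4958+0.0223i)·(-0.4340-0.0853i)
Y_4^2(R⁻¹ n̂) = -0.068838+0.146556i

Re=-0.0688 Im=0.1466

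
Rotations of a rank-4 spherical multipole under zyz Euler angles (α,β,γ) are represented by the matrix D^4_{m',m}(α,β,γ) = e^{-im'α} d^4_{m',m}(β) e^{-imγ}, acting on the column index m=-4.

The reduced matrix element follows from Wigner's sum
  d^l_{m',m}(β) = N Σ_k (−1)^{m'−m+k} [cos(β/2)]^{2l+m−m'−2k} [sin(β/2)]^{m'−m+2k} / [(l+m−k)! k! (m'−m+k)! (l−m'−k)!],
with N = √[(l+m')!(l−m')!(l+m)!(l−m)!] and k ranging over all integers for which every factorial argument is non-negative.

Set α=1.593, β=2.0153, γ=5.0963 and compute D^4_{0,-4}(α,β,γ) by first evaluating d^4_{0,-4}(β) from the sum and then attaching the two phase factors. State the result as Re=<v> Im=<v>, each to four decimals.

First d^4_{0,-4}(β=2.0153), then the phase factors e^{-i(0)α} and e^{-i(-4)γ}:
Half-angle: c=0.533849, s=0.845580. N=√(24·24·1·40320)=4819.161753
k: max(0,(-4)−(0))=0 … min(4+(-4),4−(0))=0
  k=0: (−1)^4·4819.1618/(576)·0.5338^4·0.8456^4 = +0.347410
d^4_{0,-4}(2.0153) = +0.347410
Attach z-rotation phases: D = e^{-i(0)(1.593)}·(+0.347410)·e^{-i(-4)(5.0963)} = +0.012210+0.347195i

Re=0.0122 Im=0.3472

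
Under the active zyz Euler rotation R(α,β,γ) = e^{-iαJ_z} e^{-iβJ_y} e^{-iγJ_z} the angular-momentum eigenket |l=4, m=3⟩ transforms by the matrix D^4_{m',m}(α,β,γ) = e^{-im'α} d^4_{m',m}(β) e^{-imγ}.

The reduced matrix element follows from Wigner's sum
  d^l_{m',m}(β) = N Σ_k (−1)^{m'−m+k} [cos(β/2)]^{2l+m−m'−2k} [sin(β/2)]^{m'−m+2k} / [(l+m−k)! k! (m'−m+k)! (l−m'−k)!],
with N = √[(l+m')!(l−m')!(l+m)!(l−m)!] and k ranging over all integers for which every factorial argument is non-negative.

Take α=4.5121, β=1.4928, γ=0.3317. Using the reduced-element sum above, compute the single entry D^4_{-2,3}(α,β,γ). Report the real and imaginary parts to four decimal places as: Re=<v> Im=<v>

Re=-0.0798 Im=0.4512

First d^4_{-2,3}(β=1.4928), then the phase factors e^{-i(-2)α} and e^{-i(3)γ}:
Half-angle: c=0.734138, s=0.679000. N=√(2·720·5040·1)=2693.993318
k: max(0,(3)−(-2))=5 … min(4+(3),4−(-2))=6
  k=5: (−1)^0·2693.9933/(240)·0.7341^3·0.6790^5 = +0.641015
  k=6: (−1)^1·2693.9933/(720)·0.7341^1·0.6790^7 = -0.182781
d^4_{-2,3}(1.4928) = +0.641015 -0.182781 = +0.458234
D = (-0.920836+0.389951i)·(+0.458234)·(+0.544419-0.838813i) = -0.079836+0.451226i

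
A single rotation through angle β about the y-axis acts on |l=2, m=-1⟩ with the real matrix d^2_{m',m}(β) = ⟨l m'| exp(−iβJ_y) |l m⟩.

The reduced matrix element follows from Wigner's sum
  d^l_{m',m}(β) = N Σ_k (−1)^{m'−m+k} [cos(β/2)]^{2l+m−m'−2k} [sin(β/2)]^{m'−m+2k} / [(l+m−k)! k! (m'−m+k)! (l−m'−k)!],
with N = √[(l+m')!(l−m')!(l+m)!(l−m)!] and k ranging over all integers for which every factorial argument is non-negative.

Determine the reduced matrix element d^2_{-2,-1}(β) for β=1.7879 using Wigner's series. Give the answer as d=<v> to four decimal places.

d^2_{-2,-1}(β=1.7879) via Wigner's sum:
c=cos(1.7879/2)=0.626338, s=sin(1.7879/2)=0.779552; N=√[1·24·1·6]=12.000000
k: max(0,(-1)−(-2))=1 … min(2+(-1),2−(-2))=1
  k=1: (−1)^0·12.0000/(6)·0.6263^3·0.7796^1 = +0.383090
d^2_{-2,-1}(1.7879) = +0.383090

d=0.3831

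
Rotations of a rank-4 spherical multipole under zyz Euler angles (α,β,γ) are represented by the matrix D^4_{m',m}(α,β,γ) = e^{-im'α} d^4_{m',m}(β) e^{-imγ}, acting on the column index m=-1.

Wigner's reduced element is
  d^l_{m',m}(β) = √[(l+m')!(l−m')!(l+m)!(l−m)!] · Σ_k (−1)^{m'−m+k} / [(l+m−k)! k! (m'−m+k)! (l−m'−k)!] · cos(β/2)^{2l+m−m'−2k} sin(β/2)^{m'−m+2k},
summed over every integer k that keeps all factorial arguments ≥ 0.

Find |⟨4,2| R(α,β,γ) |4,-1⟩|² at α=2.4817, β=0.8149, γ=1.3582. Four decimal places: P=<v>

D^4_{2,-1}(2.4817,0.8149,1.3582) = e^{-i·2·2.4817}·d^4_{2,-1}(0.8149)·e^{-i·-1·1.3582}. Compute d first:
Half-angle: c=0.918134, s=0.396269. N=√(720·2·6·120)=1018.233765
The bounds max(0,m−m')=0 and min(l+m,l−m')=2 give 3 terms
  k=0: (−1)^3·1018.2338/(72)·0.9181^5·0.3963^3 = -0.574140
  k=1: (−1)^4·1018.2338/(48)·0.9181^3·0.3963^5 = +0.160427
  k=2: (−1)^5·1018.2338/(240)·0.9181^1·0.3963^7 = -0.005977
d^4_{2,-1}(0.8149) = -0.574140 +0.160427 -0.005977 = -0.419690
|D^4_{2,-1}|² = |d^4_{2,-1}(β)|² = (-0.419690)² = 0.176139 (the z-rotation phases have unit modulus)

P=0.1761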